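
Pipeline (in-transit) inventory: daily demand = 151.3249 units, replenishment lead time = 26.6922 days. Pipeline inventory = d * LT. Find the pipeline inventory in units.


Pipeline = 151.3249 * 26.6922 = 4039.1945

4039.1945 units


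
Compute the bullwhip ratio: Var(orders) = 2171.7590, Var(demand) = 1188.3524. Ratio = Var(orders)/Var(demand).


BW = 2171.7590 / 1188.3524 = 1.8275

1.8275


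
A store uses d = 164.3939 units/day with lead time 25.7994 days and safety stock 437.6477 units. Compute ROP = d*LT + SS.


d*LT = 164.3939 * 25.7994 = 4241.2640
ROP = 4241.2640 + 437.6477 = 4678.9117

4678.9117 units


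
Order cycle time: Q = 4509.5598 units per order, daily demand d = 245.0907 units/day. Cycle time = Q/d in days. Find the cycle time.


Cycle = 4509.5598 / 245.0907 = 18.3996

18.3996 days


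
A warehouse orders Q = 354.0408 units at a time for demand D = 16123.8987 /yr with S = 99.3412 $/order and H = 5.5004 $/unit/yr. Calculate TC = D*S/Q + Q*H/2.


Ordering cost = D*S/Q = 4524.2454
Holding cost = Q*H/2 = 973.6830
TC = 4524.2454 + 973.6830 = 5497.9284

5497.9284 $/yr


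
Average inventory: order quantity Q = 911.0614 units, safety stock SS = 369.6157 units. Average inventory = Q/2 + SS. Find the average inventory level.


Q/2 = 455.5307
Avg = 455.5307 + 369.6157 = 825.1464

825.1464 units


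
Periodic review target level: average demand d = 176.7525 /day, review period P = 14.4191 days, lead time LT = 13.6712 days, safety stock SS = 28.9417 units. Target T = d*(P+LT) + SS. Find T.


P + LT = 28.0903
d*(P+LT) = 176.7525 * 28.0903 = 4965.0308
T = 4965.0308 + 28.9417 = 4993.9725

4993.9725 units


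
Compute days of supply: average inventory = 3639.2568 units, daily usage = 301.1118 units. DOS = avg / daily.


DOS = 3639.2568 / 301.1118 = 12.0861

12.0861 days


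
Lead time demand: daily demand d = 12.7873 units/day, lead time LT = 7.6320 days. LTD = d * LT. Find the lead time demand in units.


LTD = 12.7873 * 7.6320 = 97.5927

97.5927 units


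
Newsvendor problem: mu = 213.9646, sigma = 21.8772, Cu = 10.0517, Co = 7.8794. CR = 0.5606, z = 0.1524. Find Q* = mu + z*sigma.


CR = Cu/(Cu+Co) = 10.0517/(10.0517+7.8794) = 0.5606
z = 0.1524
Q* = 213.9646 + 0.1524 * 21.8772 = 217.2987

217.2987 units


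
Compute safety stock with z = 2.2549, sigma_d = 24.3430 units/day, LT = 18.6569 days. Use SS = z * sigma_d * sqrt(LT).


sqrt(LT) = sqrt(18.6569) = 4.3194
SS = 2.2549 * 24.3430 * 4.3194 = 237.0943

237.0943 units


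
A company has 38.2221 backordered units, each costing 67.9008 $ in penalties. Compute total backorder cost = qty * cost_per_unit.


Total = 38.2221 * 67.9008 = 2595.3112

2595.3112 $


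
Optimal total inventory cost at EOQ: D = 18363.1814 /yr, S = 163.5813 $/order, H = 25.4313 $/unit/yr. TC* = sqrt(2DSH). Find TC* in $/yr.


2*D*S*H = 152784795.2010
TC* = sqrt(152784795.2010) = 12360.6147

12360.6147 $/yr


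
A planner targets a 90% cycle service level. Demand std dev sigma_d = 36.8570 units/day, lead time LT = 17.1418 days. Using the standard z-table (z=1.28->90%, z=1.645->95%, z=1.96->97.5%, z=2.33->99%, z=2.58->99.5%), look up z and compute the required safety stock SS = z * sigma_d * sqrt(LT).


From the table, SL = 90% corresponds to z = 1.28
sqrt(LT) = sqrt(17.1418) = 4.1403
SS = 1.28 * 36.8570 * 4.1403 = 195.3251

195.3251 units


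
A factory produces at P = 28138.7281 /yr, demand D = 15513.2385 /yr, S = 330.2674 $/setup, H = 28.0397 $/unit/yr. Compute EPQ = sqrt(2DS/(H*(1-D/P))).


1 - D/P = 1 - 0.5513 = 0.4487
H*(1-D/P) = 12.5811
2DS = 10247033.8899
EPQ = sqrt(814481.1625) = 902.4861

902.4861 units


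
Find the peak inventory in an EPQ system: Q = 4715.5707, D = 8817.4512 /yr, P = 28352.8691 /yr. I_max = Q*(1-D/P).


D/P = 0.3110
1 - D/P = 0.6890
I_max = 4715.5707 * 0.6890 = 3249.0766

3249.0766 units


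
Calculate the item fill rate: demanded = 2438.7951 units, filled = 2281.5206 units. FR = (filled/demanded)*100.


FR = 2281.5206 / 2438.7951 * 100 = 93.5511

93.5511%


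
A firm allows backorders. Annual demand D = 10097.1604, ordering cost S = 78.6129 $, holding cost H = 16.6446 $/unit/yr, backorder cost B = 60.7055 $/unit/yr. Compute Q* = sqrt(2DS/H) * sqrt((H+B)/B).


sqrt(2DS/H) = 308.8338
sqrt((H+B)/B) = 1.1288
Q* = 308.8338 * 1.1288 = 348.6111

348.6111 units


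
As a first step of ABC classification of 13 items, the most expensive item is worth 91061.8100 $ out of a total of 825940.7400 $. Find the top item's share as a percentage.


Top item = 91061.8100
Total = 825940.7400
Percentage = 91061.8100 / 825940.7400 * 100 = 11.0252

11.0252%


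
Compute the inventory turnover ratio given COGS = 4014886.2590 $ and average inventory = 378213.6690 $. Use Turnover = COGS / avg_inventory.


Turnover = 4014886.2590 / 378213.6690 = 10.6154

10.6154


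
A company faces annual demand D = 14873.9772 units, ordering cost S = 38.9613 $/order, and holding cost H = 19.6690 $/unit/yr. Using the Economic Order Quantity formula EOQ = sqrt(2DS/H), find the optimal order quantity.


2*D*S = 2 * 14873.9772 * 38.9613 = 1159018.9758
2*D*S/H = 58926.1770
EOQ = sqrt(58926.1770) = 242.7471

242.7471 units


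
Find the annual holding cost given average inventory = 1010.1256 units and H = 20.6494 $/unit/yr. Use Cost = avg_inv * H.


Cost = 1010.1256 * 20.6494 = 20858.4876

20858.4876 $/yr


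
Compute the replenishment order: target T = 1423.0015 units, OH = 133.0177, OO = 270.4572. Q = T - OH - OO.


Inventory position = OH + OO = 133.0177 + 270.4572 = 403.4749
Q = 1423.0015 - 403.4749 = 1019.5266

1019.5266 units


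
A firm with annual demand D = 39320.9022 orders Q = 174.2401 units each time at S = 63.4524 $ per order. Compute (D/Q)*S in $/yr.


Number of orders = D/Q = 225.6708
Cost = 225.6708 * 63.4524 = 14319.3537

14319.3537 $/yr


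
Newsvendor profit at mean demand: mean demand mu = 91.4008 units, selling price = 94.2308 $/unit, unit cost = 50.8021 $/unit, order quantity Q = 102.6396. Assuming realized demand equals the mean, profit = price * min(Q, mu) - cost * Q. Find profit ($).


Sales at mu = min(102.6396, 91.4008) = 91.4008
Revenue = 94.2308 * 91.4008 = 8612.7705
Total cost = 50.8021 * 102.6396 = 5214.3072
Profit = 8612.7705 - 5214.3072 = 3398.4633

3398.4633 $


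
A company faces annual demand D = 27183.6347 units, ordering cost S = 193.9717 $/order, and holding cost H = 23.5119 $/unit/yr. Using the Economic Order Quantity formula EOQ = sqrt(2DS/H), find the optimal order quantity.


2*D*S = 2 * 27183.6347 * 193.9717 = 10545711.6699
2*D*S/H = 448526.5619
EOQ = sqrt(448526.5619) = 669.7213

669.7213 units


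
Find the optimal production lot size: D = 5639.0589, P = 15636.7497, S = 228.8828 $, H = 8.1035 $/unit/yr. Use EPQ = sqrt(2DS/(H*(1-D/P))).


1 - D/P = 1 - 0.3606 = 0.6394
H*(1-D/P) = 5.1811
2DS = 2581367.1808
EPQ = sqrt(498223.1819) = 705.8493

705.8493 units


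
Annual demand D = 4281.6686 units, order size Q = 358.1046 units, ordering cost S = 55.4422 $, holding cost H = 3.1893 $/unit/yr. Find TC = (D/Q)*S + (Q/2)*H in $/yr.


Ordering cost = D*S/Q = 662.8933
Holding cost = Q*H/2 = 571.0515
TC = 662.8933 + 571.0515 = 1233.9448

1233.9448 $/yr


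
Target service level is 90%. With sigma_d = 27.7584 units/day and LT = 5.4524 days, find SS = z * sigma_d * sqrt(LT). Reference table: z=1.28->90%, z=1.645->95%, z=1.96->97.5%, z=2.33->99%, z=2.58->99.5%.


From the table, SL = 90% corresponds to z = 1.28
sqrt(LT) = sqrt(5.4524) = 2.3350
SS = 1.28 * 27.7584 * 2.3350 = 82.9656

82.9656 units


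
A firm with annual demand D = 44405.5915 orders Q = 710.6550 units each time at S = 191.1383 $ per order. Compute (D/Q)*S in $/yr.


Number of orders = D/Q = 62.4854
Cost = 62.4854 * 191.1383 = 11943.3611

11943.3611 $/yr


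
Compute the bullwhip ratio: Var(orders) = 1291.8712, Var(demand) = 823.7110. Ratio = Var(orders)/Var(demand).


BW = 1291.8712 / 823.7110 = 1.5684

1.5684


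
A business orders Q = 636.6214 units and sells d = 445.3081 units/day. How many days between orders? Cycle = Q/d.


Cycle = 636.6214 / 445.3081 = 1.4296

1.4296 days


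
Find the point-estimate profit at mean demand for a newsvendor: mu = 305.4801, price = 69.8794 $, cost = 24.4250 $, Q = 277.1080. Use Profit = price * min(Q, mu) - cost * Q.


Sales at mu = min(277.1080, 305.4801) = 277.1080
Revenue = 69.8794 * 277.1080 = 19364.1408
Total cost = 24.4250 * 277.1080 = 6768.3629
Profit = 19364.1408 - 6768.3629 = 12595.7779

12595.7779 $


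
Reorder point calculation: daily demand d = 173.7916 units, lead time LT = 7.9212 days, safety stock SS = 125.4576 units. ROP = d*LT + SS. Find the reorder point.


d*LT = 173.7916 * 7.9212 = 1376.6380
ROP = 1376.6380 + 125.4576 = 1502.0956

1502.0956 units


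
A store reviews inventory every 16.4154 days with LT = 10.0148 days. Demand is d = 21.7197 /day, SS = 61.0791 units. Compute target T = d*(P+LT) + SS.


P + LT = 26.4302
d*(P+LT) = 21.7197 * 26.4302 = 574.0560
T = 574.0560 + 61.0791 = 635.1351

635.1351 units


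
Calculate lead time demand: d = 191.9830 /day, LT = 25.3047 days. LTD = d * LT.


LTD = 191.9830 * 25.3047 = 4858.0722

4858.0722 units


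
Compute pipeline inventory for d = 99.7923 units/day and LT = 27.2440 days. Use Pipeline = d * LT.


Pipeline = 99.7923 * 27.2440 = 2718.7414

2718.7414 units


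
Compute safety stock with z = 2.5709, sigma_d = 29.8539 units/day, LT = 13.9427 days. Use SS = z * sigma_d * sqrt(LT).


sqrt(LT) = sqrt(13.9427) = 3.7340
SS = 2.5709 * 29.8539 * 3.7340 = 286.5891

286.5891 units


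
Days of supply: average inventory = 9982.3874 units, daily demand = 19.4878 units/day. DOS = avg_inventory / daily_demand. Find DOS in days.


DOS = 9982.3874 / 19.4878 = 512.2378

512.2378 days


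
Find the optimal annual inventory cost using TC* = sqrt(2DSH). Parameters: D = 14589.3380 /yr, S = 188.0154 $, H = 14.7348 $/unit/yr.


2*D*S*H = 80835708.6696
TC* = sqrt(80835708.6696) = 8990.8681

8990.8681 $/yr


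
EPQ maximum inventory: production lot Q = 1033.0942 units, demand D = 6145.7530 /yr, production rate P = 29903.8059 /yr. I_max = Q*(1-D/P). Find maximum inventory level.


D/P = 0.2055
1 - D/P = 0.7945
I_max = 1033.0942 * 0.7945 = 820.7753

820.7753 units


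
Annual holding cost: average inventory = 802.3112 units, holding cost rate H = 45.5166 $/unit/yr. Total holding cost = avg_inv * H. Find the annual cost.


Cost = 802.3112 * 45.5166 = 36518.4780

36518.4780 $/yr


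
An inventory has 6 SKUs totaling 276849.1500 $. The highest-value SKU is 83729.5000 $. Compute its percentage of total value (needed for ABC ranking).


Top item = 83729.5000
Total = 276849.1500
Percentage = 83729.5000 / 276849.1500 * 100 = 30.2437

30.2437%


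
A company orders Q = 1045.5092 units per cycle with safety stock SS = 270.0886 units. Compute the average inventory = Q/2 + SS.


Q/2 = 522.7546
Avg = 522.7546 + 270.0886 = 792.8432

792.8432 units


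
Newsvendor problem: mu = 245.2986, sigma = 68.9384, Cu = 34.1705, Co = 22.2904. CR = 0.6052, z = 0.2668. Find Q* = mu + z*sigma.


CR = Cu/(Cu+Co) = 34.1705/(34.1705+22.2904) = 0.6052
z = 0.2668
Q* = 245.2986 + 0.2668 * 68.9384 = 263.6914

263.6914 units


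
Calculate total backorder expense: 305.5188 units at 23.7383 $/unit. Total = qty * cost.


Total = 305.5188 * 23.7383 = 7252.4969

7252.4969 $


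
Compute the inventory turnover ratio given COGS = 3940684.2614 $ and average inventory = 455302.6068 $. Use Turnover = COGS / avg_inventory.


Turnover = 3940684.2614 / 455302.6068 = 8.6551

8.6551


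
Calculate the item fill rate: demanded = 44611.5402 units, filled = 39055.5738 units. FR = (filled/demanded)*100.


FR = 39055.5738 / 44611.5402 * 100 = 87.5459

87.5459%


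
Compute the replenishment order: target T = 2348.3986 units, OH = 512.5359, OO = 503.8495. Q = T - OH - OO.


Inventory position = OH + OO = 512.5359 + 503.8495 = 1016.3854
Q = 2348.3986 - 1016.3854 = 1332.0132

1332.0132 units


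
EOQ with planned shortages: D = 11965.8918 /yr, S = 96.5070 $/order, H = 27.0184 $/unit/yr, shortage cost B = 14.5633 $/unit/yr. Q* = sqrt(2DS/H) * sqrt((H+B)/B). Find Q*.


sqrt(2DS/H) = 292.3729
sqrt((H+B)/B) = 1.6897
Q* = 292.3729 * 1.6897 = 494.0357

494.0357 units


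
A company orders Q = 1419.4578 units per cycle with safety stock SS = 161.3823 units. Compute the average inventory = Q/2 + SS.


Q/2 = 709.7289
Avg = 709.7289 + 161.3823 = 871.1112

871.1112 units


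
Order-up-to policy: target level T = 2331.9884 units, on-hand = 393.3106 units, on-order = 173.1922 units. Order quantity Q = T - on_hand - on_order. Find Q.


Inventory position = OH + OO = 393.3106 + 173.1922 = 566.5028
Q = 2331.9884 - 566.5028 = 1765.4856

1765.4856 units


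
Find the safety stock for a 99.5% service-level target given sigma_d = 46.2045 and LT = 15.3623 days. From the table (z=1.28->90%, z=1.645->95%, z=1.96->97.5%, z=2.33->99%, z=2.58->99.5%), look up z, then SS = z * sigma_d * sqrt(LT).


From the table, SL = 99.5% corresponds to z = 2.58
sqrt(LT) = sqrt(15.3623) = 3.9195
SS = 2.58 * 46.2045 * 3.9195 = 467.2315

467.2315 units


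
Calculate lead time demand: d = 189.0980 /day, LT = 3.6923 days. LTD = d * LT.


LTD = 189.0980 * 3.6923 = 698.2065

698.2065 units


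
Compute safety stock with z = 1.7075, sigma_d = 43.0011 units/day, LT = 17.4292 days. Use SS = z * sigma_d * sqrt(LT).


sqrt(LT) = sqrt(17.4292) = 4.1748
SS = 1.7075 * 43.0011 * 4.1748 = 306.5342

306.5342 units


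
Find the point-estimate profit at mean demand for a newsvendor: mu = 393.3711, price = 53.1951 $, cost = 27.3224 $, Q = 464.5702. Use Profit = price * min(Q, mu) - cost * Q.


Sales at mu = min(464.5702, 393.3711) = 393.3711
Revenue = 53.1951 * 393.3711 = 20925.4150
Total cost = 27.3224 * 464.5702 = 12693.1728
Profit = 20925.4150 - 12693.1728 = 8232.2422

8232.2422 $


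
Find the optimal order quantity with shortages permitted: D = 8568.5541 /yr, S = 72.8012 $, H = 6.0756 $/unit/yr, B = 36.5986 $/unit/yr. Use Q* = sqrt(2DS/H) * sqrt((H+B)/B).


sqrt(2DS/H) = 453.1515
sqrt((H+B)/B) = 1.0798
Q* = 453.1515 * 1.0798 = 489.3211

489.3211 units


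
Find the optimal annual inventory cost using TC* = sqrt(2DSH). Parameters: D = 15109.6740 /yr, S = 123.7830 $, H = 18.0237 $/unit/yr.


2*D*S*H = 67420201.1675
TC* = sqrt(67420201.1675) = 8210.9805

8210.9805 $/yr


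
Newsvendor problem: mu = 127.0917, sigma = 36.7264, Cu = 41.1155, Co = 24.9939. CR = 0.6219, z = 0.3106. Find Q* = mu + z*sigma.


CR = Cu/(Cu+Co) = 41.1155/(41.1155+24.9939) = 0.6219
z = 0.3106
Q* = 127.0917 + 0.3106 * 36.7264 = 138.4989

138.4989 units


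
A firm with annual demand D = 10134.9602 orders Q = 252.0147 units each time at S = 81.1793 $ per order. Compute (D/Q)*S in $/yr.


Number of orders = D/Q = 40.2158
Cost = 40.2158 * 81.1793 = 3264.6864

3264.6864 $/yr


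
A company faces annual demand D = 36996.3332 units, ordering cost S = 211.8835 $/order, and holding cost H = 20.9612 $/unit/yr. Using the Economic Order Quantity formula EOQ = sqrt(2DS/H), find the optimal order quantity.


2*D*S = 2 * 36996.3332 * 211.8835 = 15677825.1312
2*D*S/H = 747945.0189
EOQ = sqrt(747945.0189) = 864.8381

864.8381 units


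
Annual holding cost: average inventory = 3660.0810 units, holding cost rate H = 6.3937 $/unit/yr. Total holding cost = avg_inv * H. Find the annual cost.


Cost = 3660.0810 * 6.3937 = 23401.4599

23401.4599 $/yr


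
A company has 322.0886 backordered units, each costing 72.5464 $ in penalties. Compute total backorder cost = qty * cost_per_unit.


Total = 322.0886 * 72.5464 = 23366.3684

23366.3684 $


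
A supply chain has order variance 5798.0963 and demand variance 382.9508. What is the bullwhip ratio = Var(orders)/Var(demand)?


BW = 5798.0963 / 382.9508 = 15.1406

15.1406


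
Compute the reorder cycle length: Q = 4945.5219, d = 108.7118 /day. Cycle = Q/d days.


Cycle = 4945.5219 / 108.7118 = 45.4920

45.4920 days


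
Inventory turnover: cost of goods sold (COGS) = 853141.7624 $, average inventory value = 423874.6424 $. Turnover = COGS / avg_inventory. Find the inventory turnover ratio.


Turnover = 853141.7624 / 423874.6424 = 2.0127

2.0127


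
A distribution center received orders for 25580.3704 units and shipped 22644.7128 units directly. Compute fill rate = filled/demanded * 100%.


FR = 22644.7128 / 25580.3704 * 100 = 88.5238

88.5238%


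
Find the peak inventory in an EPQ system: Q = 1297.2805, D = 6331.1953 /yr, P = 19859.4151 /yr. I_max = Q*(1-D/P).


D/P = 0.3188
1 - D/P = 0.6812
I_max = 1297.2805 * 0.6812 = 883.7066

883.7066 units


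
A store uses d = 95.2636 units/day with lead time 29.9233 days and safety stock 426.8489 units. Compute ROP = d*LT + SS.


d*LT = 95.2636 * 29.9233 = 2850.6013
ROP = 2850.6013 + 426.8489 = 3277.4502

3277.4502 units


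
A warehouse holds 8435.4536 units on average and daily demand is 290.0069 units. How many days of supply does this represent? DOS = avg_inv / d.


DOS = 8435.4536 / 290.0069 = 29.0871

29.0871 days


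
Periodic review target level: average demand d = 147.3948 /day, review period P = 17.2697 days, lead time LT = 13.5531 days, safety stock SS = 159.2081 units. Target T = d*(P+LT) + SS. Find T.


P + LT = 30.8228
d*(P+LT) = 147.3948 * 30.8228 = 4543.1204
T = 4543.1204 + 159.2081 = 4702.3285

4702.3285 units


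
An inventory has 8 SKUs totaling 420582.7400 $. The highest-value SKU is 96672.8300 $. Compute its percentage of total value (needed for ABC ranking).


Top item = 96672.8300
Total = 420582.7400
Percentage = 96672.8300 / 420582.7400 * 100 = 22.9854

22.9854%


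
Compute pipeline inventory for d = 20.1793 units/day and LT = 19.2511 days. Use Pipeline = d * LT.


Pipeline = 20.1793 * 19.2511 = 388.4737

388.4737 units


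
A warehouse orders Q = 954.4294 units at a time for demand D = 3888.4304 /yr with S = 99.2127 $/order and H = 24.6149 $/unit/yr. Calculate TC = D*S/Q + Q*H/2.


Ordering cost = D*S/Q = 404.2014
Holding cost = Q*H/2 = 11746.5921
TC = 404.2014 + 11746.5921 = 12150.7935

12150.7935 $/yr


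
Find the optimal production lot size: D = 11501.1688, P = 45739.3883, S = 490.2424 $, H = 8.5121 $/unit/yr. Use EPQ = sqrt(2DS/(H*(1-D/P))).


1 - D/P = 1 - 0.2514 = 0.7486
H*(1-D/P) = 6.3717
2DS = 11276721.1906
EPQ = sqrt(1769804.5457) = 1330.3400

1330.3400 units


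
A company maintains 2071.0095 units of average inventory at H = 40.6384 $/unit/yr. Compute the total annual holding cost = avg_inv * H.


Cost = 2071.0095 * 40.6384 = 84162.5125

84162.5125 $/yr


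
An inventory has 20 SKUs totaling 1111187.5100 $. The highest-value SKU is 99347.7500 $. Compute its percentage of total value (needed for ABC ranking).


Top item = 99347.7500
Total = 1111187.5100
Percentage = 99347.7500 / 1111187.5100 * 100 = 8.9407

8.9407%


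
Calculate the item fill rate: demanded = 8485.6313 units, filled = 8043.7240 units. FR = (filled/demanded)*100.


FR = 8043.7240 / 8485.6313 * 100 = 94.7923

94.7923%


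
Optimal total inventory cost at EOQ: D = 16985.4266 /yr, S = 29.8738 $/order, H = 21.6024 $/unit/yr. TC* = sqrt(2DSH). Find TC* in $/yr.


2*D*S*H = 21922946.6578
TC* = sqrt(21922946.6578) = 4682.1946

4682.1946 $/yr


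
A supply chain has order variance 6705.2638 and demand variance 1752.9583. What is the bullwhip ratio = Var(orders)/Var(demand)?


BW = 6705.2638 / 1752.9583 = 3.8251

3.8251


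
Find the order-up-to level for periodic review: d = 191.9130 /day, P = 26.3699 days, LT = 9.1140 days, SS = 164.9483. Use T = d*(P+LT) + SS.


P + LT = 35.4839
d*(P+LT) = 191.9130 * 35.4839 = 6809.8217
T = 6809.8217 + 164.9483 = 6974.7700

6974.7700 units


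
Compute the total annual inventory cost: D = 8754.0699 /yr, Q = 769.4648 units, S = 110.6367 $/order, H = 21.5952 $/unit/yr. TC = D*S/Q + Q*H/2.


Ordering cost = D*S/Q = 1258.6949
Holding cost = Q*H/2 = 8308.3731
TC = 1258.6949 + 8308.3731 = 9567.0680

9567.0680 $/yr


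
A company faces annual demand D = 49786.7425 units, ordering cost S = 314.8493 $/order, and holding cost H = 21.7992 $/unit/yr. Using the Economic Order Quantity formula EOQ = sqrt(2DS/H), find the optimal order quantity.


2*D*S = 2 * 49786.7425 * 314.8493 = 31350642.0508
2*D*S/H = 1438155.6227
EOQ = sqrt(1438155.6227) = 1199.2313

1199.2313 units


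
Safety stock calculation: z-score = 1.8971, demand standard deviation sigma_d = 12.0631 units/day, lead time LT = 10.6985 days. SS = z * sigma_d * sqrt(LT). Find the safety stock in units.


sqrt(LT) = sqrt(10.6985) = 3.2709
SS = 1.8971 * 12.0631 * 3.2709 = 74.8532

74.8532 units


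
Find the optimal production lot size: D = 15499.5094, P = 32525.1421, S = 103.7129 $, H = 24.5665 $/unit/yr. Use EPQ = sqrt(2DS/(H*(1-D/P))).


1 - D/P = 1 - 0.4765 = 0.5235
H*(1-D/P) = 12.8596
2DS = 3214998.1369
EPQ = sqrt(250007.6981) = 500.0077

500.0077 units


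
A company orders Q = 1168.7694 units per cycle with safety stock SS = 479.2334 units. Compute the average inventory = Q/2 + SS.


Q/2 = 584.3847
Avg = 584.3847 + 479.2334 = 1063.6181

1063.6181 units


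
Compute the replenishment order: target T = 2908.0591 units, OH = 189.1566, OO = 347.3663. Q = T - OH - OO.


Inventory position = OH + OO = 189.1566 + 347.3663 = 536.5229
Q = 2908.0591 - 536.5229 = 2371.5362

2371.5362 units


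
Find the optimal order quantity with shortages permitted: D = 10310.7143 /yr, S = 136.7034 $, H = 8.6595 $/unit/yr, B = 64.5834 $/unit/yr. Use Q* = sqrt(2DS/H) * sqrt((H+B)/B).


sqrt(2DS/H) = 570.5617
sqrt((H+B)/B) = 1.0649
Q* = 570.5617 * 1.0649 = 607.6100

607.6100 units


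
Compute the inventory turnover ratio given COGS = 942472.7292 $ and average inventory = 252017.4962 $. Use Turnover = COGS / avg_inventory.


Turnover = 942472.7292 / 252017.4962 = 3.7397

3.7397


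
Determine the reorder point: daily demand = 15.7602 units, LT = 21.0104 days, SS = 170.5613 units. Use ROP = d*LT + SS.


d*LT = 15.7602 * 21.0104 = 331.1281
ROP = 331.1281 + 170.5613 = 501.6894

501.6894 units


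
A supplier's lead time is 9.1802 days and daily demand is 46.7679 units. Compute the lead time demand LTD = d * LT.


LTD = 46.7679 * 9.1802 = 429.3387

429.3387 units


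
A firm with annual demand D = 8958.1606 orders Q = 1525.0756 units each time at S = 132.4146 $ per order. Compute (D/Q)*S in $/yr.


Number of orders = D/Q = 5.8739
Cost = 5.8739 * 132.4146 = 777.7918

777.7918 $/yr


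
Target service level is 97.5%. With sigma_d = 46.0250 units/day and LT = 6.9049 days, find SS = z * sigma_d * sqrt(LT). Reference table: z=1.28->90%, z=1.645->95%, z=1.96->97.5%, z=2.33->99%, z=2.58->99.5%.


From the table, SL = 97.5% corresponds to z = 1.96
sqrt(LT) = sqrt(6.9049) = 2.6277
SS = 1.96 * 46.0250 * 2.6277 = 237.0438

237.0438 units


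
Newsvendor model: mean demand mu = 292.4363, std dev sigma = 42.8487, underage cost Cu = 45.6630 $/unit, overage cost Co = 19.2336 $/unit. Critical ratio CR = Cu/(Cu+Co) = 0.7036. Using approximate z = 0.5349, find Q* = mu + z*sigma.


CR = Cu/(Cu+Co) = 45.6630/(45.6630+19.2336) = 0.7036
z = 0.5349
Q* = 292.4363 + 0.5349 * 42.8487 = 315.3561

315.3561 units


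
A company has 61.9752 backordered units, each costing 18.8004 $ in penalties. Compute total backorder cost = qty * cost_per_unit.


Total = 61.9752 * 18.8004 = 1165.1586

1165.1586 $


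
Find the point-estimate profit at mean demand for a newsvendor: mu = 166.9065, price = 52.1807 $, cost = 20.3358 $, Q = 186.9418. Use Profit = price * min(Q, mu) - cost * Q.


Sales at mu = min(186.9418, 166.9065) = 166.9065
Revenue = 52.1807 * 166.9065 = 8709.2980
Total cost = 20.3358 * 186.9418 = 3801.6111
Profit = 8709.2980 - 3801.6111 = 4907.6869

4907.6869 $


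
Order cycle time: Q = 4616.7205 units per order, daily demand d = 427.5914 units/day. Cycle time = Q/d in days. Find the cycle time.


Cycle = 4616.7205 / 427.5914 = 10.7970

10.7970 days


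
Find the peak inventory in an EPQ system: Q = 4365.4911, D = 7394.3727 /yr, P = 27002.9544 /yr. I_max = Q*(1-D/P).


D/P = 0.2738
1 - D/P = 0.7262
I_max = 4365.4911 * 0.7262 = 3170.0638

3170.0638 units


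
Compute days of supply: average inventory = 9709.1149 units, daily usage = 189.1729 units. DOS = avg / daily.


DOS = 9709.1149 / 189.1729 = 51.3240

51.3240 days


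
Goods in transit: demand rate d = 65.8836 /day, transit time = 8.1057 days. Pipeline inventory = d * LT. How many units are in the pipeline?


Pipeline = 65.8836 * 8.1057 = 534.0327

534.0327 units


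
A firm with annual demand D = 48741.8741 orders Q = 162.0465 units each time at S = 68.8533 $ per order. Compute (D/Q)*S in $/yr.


Number of orders = D/Q = 300.7894
Cost = 300.7894 * 68.8533 = 20710.3447

20710.3447 $/yr


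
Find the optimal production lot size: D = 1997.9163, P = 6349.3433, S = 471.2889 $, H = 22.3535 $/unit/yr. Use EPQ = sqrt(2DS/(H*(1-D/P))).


1 - D/P = 1 - 0.3147 = 0.6853
H*(1-D/P) = 15.3196
2DS = 1883191.5506
EPQ = sqrt(122926.6572) = 350.6090

350.6090 units


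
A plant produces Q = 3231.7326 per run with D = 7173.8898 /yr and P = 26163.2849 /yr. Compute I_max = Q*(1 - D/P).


D/P = 0.2742
1 - D/P = 0.7258
I_max = 3231.7326 * 0.7258 = 2345.6018

2345.6018 units


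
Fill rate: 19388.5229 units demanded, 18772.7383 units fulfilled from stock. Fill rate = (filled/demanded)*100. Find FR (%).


FR = 18772.7383 / 19388.5229 * 100 = 96.8240

96.8240%


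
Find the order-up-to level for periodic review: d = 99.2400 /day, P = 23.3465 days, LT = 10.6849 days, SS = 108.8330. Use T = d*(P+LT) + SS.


P + LT = 34.0314
d*(P+LT) = 99.2400 * 34.0314 = 3377.2761
T = 3377.2761 + 108.8330 = 3486.1091

3486.1091 units


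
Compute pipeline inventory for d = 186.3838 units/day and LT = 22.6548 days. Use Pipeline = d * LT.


Pipeline = 186.3838 * 22.6548 = 4222.4877

4222.4877 units


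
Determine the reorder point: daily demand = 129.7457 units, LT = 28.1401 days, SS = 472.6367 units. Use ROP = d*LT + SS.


d*LT = 129.7457 * 28.1401 = 3651.0570
ROP = 3651.0570 + 472.6367 = 4123.6937

4123.6937 units


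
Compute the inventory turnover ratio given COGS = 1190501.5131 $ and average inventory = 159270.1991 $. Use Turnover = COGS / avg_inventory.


Turnover = 1190501.5131 / 159270.1991 = 7.4747

7.4747


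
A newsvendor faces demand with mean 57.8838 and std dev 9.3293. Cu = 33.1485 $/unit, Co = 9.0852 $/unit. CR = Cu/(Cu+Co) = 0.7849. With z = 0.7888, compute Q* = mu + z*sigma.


CR = Cu/(Cu+Co) = 33.1485/(33.1485+9.0852) = 0.7849
z = 0.7888
Q* = 57.8838 + 0.7888 * 9.3293 = 65.2428

65.2428 units


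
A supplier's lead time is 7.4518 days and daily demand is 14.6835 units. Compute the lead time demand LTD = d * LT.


LTD = 14.6835 * 7.4518 = 109.4185

109.4185 units


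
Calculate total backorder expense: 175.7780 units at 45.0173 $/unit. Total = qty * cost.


Total = 175.7780 * 45.0173 = 7913.0510

7913.0510 $


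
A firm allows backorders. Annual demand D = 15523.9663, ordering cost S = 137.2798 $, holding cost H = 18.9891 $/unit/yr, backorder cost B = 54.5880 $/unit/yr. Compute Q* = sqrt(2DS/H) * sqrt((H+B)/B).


sqrt(2DS/H) = 473.7699
sqrt((H+B)/B) = 1.1610
Q* = 473.7699 * 1.1610 = 550.0349

550.0349 units


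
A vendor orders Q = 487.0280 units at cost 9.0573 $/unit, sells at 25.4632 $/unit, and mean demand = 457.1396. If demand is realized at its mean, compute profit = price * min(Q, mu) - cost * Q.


Sales at mu = min(487.0280, 457.1396) = 457.1396
Revenue = 25.4632 * 457.1396 = 11640.2371
Total cost = 9.0573 * 487.0280 = 4411.1587
Profit = 11640.2371 - 4411.1587 = 7229.0784

7229.0784 $


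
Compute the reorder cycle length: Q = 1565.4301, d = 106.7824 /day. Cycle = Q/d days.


Cycle = 1565.4301 / 106.7824 = 14.6600

14.6600 days


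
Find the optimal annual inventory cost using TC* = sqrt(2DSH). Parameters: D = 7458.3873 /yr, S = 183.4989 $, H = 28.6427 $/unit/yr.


2*D*S*H = 78401134.4374
TC* = sqrt(78401134.4374) = 8854.4415

8854.4415 $/yr


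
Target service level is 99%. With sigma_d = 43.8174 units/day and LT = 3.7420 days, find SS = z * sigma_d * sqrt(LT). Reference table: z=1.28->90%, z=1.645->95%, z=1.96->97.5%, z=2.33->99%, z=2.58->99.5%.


From the table, SL = 99% corresponds to z = 2.33
sqrt(LT) = sqrt(3.7420) = 1.9344
SS = 2.33 * 43.8174 * 1.9344 = 197.4942

197.4942 units


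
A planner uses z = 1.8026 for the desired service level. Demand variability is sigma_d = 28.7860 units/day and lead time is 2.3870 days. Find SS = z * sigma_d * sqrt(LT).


sqrt(LT) = sqrt(2.3870) = 1.5450
SS = 1.8026 * 28.7860 * 1.5450 = 80.1691

80.1691 units


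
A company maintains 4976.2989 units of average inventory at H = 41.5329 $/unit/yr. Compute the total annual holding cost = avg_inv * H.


Cost = 4976.2989 * 41.5329 = 206680.1246

206680.1246 $/yr


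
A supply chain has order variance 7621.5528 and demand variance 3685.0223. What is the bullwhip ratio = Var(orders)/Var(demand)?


BW = 7621.5528 / 3685.0223 = 2.0683

2.0683


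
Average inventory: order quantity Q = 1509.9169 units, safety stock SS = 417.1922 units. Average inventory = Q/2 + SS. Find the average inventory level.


Q/2 = 754.9584
Avg = 754.9584 + 417.1922 = 1172.1507

1172.1507 units


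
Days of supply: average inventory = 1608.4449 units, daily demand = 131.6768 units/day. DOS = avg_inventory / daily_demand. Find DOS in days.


DOS = 1608.4449 / 131.6768 = 12.2151

12.2151 days


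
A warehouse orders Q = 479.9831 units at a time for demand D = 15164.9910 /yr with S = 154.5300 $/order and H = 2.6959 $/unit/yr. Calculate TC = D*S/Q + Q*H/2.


Ordering cost = D*S/Q = 4882.3512
Holding cost = Q*H/2 = 646.9932
TC = 4882.3512 + 646.9932 = 5529.3444

5529.3444 $/yr


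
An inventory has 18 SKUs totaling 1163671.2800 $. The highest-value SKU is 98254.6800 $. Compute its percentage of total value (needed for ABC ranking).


Top item = 98254.6800
Total = 1163671.2800
Percentage = 98254.6800 / 1163671.2800 * 100 = 8.4435

8.4435%


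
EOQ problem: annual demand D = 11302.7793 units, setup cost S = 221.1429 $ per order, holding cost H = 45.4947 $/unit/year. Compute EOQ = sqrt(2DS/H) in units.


2*D*S = 2 * 11302.7793 * 221.1429 = 4999058.7849
2*D*S/H = 109882.2233
EOQ = sqrt(109882.2233) = 331.4849

331.4849 units


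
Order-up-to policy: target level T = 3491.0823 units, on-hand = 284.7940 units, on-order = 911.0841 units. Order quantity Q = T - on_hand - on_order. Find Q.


Inventory position = OH + OO = 284.7940 + 911.0841 = 1195.8781
Q = 3491.0823 - 1195.8781 = 2295.2042

2295.2042 units


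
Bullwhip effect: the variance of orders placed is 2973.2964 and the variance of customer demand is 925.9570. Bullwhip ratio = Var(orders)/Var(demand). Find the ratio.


BW = 2973.2964 / 925.9570 = 3.2111

3.2111


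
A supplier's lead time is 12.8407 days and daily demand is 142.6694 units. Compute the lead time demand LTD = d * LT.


LTD = 142.6694 * 12.8407 = 1831.9750

1831.9750 units


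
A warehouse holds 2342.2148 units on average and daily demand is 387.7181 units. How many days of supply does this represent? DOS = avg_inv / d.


DOS = 2342.2148 / 387.7181 = 6.0410

6.0410 days


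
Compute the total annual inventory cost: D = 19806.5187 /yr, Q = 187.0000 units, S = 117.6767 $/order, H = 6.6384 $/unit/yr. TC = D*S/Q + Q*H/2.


Ordering cost = D*S/Q = 12463.9880
Holding cost = Q*H/2 = 620.6904
TC = 12463.9880 + 620.6904 = 13084.6784

13084.6784 $/yr


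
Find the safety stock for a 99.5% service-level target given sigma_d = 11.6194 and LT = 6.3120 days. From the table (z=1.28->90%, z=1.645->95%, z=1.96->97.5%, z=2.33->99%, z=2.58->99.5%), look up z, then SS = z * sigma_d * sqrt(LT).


From the table, SL = 99.5% corresponds to z = 2.58
sqrt(LT) = sqrt(6.3120) = 2.5124
SS = 2.58 * 11.6194 * 2.5124 = 75.3159

75.3159 units


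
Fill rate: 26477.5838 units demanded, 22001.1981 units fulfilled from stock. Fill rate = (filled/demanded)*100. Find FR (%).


FR = 22001.1981 / 26477.5838 * 100 = 83.0937

83.0937%


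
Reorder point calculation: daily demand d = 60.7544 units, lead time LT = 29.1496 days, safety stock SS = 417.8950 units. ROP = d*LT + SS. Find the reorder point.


d*LT = 60.7544 * 29.1496 = 1770.9665
ROP = 1770.9665 + 417.8950 = 2188.8615

2188.8615 units


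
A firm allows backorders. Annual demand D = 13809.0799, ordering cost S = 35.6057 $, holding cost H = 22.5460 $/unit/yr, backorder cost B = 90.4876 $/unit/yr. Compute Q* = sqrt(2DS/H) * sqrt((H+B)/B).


sqrt(2DS/H) = 208.8442
sqrt((H+B)/B) = 1.1177
Q* = 208.8442 * 1.1177 = 233.4165

233.4165 units


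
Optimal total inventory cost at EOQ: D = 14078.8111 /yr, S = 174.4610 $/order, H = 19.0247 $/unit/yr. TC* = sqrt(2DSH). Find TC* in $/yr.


2*D*S*H = 93457068.0571
TC* = sqrt(93457068.0571) = 9667.3196

9667.3196 $/yr


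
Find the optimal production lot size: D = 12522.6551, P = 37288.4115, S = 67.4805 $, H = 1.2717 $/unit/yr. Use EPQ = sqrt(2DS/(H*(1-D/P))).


1 - D/P = 1 - 0.3358 = 0.6642
H*(1-D/P) = 0.8446
2DS = 1690070.0550
EPQ = sqrt(2000978.0354) = 1414.5593

1414.5593 units


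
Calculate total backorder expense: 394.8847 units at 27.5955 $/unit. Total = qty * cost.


Total = 394.8847 * 27.5955 = 10897.0407

10897.0407 $


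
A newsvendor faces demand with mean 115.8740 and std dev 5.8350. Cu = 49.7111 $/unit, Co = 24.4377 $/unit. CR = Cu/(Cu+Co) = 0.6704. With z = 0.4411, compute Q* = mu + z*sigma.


CR = Cu/(Cu+Co) = 49.7111/(49.7111+24.4377) = 0.6704
z = 0.4411
Q* = 115.8740 + 0.4411 * 5.8350 = 118.4478

118.4478 units


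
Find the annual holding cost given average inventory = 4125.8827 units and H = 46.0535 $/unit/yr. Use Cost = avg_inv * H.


Cost = 4125.8827 * 46.0535 = 190011.3389

190011.3389 $/yr


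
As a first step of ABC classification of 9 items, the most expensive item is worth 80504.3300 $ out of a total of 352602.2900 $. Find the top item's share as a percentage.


Top item = 80504.3300
Total = 352602.2900
Percentage = 80504.3300 / 352602.2900 * 100 = 22.8315

22.8315%


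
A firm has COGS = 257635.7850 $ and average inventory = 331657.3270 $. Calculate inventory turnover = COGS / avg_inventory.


Turnover = 257635.7850 / 331657.3270 = 0.7768

0.7768


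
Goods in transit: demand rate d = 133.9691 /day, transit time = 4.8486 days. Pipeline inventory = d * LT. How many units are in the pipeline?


Pipeline = 133.9691 * 4.8486 = 649.5626

649.5626 units


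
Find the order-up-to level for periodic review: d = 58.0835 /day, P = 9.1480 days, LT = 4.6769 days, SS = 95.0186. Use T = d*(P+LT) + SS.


P + LT = 13.8249
d*(P+LT) = 58.0835 * 13.8249 = 802.9986
T = 802.9986 + 95.0186 = 898.0172

898.0172 units


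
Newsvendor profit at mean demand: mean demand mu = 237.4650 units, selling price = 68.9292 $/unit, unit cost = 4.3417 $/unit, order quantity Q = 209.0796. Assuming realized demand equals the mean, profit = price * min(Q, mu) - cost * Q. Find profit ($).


Sales at mu = min(209.0796, 237.4650) = 209.0796
Revenue = 68.9292 * 209.0796 = 14411.6896
Total cost = 4.3417 * 209.0796 = 907.7609
Profit = 14411.6896 - 907.7609 = 13503.9287

13503.9287 $


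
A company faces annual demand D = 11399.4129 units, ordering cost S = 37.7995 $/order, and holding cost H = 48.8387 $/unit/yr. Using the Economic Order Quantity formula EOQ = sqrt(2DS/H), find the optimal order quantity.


2*D*S = 2 * 11399.4129 * 37.7995 = 861784.2158
2*D*S/H = 17645.5191
EOQ = sqrt(17645.5191) = 132.8364

132.8364 units


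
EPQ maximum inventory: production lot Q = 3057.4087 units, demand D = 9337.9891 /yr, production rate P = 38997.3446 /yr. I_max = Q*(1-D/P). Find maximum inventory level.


D/P = 0.2395
1 - D/P = 0.7605
I_max = 3057.4087 * 0.7605 = 2325.3063

2325.3063 units


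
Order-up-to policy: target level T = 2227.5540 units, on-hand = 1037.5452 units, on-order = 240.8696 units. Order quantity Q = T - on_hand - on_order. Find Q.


Inventory position = OH + OO = 1037.5452 + 240.8696 = 1278.4148
Q = 2227.5540 - 1278.4148 = 949.1392

949.1392 units


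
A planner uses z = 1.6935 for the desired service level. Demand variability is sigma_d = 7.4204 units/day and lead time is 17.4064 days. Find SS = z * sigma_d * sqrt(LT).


sqrt(LT) = sqrt(17.4064) = 4.1721
SS = 1.6935 * 7.4204 * 4.1721 = 52.4284

52.4284 units


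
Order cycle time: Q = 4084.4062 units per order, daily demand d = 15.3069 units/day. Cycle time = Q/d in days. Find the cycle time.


Cycle = 4084.4062 / 15.3069 = 266.8343

266.8343 days


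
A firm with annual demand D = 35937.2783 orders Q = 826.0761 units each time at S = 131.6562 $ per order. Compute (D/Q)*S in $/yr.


Number of orders = D/Q = 43.5036
Cost = 43.5036 * 131.6562 = 5727.5177

5727.5177 $/yr


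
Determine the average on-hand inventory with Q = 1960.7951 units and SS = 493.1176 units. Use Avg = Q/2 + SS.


Q/2 = 980.3976
Avg = 980.3976 + 493.1176 = 1473.5151

1473.5151 units


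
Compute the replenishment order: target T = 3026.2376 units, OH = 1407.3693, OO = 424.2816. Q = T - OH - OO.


Inventory position = OH + OO = 1407.3693 + 424.2816 = 1831.6509
Q = 3026.2376 - 1831.6509 = 1194.5867

1194.5867 units


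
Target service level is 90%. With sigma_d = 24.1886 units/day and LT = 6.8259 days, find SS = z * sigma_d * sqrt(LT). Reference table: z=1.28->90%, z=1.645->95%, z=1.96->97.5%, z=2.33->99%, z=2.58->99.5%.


From the table, SL = 90% corresponds to z = 1.28
sqrt(LT) = sqrt(6.8259) = 2.6126
SS = 1.28 * 24.1886 * 2.6126 = 80.8911

80.8911 units


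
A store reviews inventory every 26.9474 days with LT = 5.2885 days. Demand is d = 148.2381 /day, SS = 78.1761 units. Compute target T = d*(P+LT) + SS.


P + LT = 32.2359
d*(P+LT) = 148.2381 * 32.2359 = 4778.5886
T = 4778.5886 + 78.1761 = 4856.7647

4856.7647 units


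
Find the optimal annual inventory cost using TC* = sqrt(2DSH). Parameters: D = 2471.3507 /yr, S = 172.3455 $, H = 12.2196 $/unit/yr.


2*D*S*H = 10409294.9044
TC* = sqrt(10409294.9044) = 3226.3439

3226.3439 $/yr


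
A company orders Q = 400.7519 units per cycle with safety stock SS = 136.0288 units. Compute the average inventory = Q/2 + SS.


Q/2 = 200.3759
Avg = 200.3759 + 136.0288 = 336.4047

336.4047 units


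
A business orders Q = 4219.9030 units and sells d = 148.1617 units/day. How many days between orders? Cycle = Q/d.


Cycle = 4219.9030 / 148.1617 = 28.4817

28.4817 days


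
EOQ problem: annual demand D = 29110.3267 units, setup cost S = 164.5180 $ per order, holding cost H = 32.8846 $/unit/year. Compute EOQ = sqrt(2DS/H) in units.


2*D*S = 2 * 29110.3267 * 164.5180 = 9578345.4561
2*D*S/H = 291271.4601
EOQ = sqrt(291271.4601) = 539.6957

539.6957 units


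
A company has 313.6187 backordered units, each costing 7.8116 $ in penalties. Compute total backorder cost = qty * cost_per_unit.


Total = 313.6187 * 7.8116 = 2449.8638

2449.8638 $


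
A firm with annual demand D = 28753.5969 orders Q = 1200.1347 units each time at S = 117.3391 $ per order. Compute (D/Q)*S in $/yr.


Number of orders = D/Q = 23.9586
Cost = 23.9586 * 117.3391 = 2811.2854

2811.2854 $/yr


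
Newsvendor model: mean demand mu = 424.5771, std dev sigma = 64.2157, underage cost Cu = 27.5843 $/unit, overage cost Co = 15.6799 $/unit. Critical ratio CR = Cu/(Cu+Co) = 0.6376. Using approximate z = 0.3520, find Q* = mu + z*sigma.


CR = Cu/(Cu+Co) = 27.5843/(27.5843+15.6799) = 0.6376
z = 0.3520
Q* = 424.5771 + 0.3520 * 64.2157 = 447.1810

447.1810 units
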